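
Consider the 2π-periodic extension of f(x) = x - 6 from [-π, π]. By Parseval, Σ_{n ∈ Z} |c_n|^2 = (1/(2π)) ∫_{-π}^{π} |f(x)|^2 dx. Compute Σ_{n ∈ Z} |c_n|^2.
Σ |c_n|^2 = π^2/3 + 36

Expand and integrate term by term over [-π, π]:
  ∫ (x)^2 dx = 1·(2π^3/3); ∫ 2·1·(-6)·x dx = 0 (odd integrand); ∫ (-6)^2 dx = 36·2π.
So (1/(2π)) ∫_{-π}^{π} (x - 6)^2 dx = 1π^2/3 + 36 = π^2/3 + 36.
Parseval ⇒ Σ |c_n|^2 = π^2/3 + 36.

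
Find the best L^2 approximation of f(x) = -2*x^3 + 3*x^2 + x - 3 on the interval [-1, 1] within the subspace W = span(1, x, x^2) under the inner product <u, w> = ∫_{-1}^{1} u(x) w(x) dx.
g(x) = 3*x^2 - x/5 - 3

The best approximation g ∈ W is the orthogonal projection of f onto W. Writing g = a_0 + a_1 x + a_2 x^2, the coefficients solve the normal equations G · a = b where
  G_{ij} = <φ_i, φ_j> and b_i = <f, φ_i>, with φ_0 = 1, φ_1 = x, φ_2 = x^2.
G =
  [2, 0, 2/3]
  [0, 2/3, 0]
  [2/3, 0, 2/5],
b = (-4, -2/15, -4/5).
Solving gives a_0 = -3, a_1 = -1/5, a_2 = 3, so
  g(x) = 3*x^2 - x/5 - 3.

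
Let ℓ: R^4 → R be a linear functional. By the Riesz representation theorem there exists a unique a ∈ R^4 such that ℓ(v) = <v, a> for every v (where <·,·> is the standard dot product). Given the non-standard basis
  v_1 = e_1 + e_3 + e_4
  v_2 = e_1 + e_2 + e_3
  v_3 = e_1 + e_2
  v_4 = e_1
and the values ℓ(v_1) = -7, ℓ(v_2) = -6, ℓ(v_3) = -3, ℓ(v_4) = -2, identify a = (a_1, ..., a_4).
a = (-2, -1, -3, -2)

Write a = (a_1, ..., a_4) in the standard basis. For each basis vector v_i, ℓ(v_i) = <v_i, a> is a linear equation in the a_j's. Collect the n equations into a matrix system V a = ℓ, where row i of V is v_i (expressed in the standard basis). Since V is invertible (lower-triangular with 1s on the diagonal, up to permutation), solve by back-substitution:
  V =
[[1, 0, 1, 1],
 [1, 1, 1, 0],
 [1, 1, 0, 0],
 [1, 0, 0, 0]]
  V a = (-7, -6, -3, -2)
Solving gives a = (-2, -1, -3, -2).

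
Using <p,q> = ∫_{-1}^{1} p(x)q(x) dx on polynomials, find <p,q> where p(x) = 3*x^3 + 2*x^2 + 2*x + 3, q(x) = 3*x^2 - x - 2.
<p,q> = -44/5

Expand the product: p(x)·q(x) = 9*x^5 + 3*x^4 - 2*x^3 + 3*x^2 - 7*x - 6.
∫_{-1}^{1} of each monomial x^k gives [2/(k+1) if k even, 0 if k odd]. Integrating term-by-term (or equivalently evaluating the antiderivative F(x) = 3*x^6/2 + 3*x^5/5 - x^4/2 + x^3 - 7*x^2/2 - 6*x at the endpoints):
  F(1) − F(−1) = -69/10 − (19/10) = -44/5.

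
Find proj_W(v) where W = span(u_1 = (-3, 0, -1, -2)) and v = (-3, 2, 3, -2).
proj_W(v) = (-15/7, 0, -5/7, -10/7)

Set up U = [u_1 | ... | u_1] ∈ R^(4×1). The projector onto W = col(U) is P = U (U^T U)^(-1) U^T.
Compute U^T U =
  [14],
and U^T v = (10).
Solve U^T U · c = U^T v for the coefficients: c = (5/7). The projection is proj_W(v) = U c.
Check: (v - proj_W(v)) · u_1 = 0  (should be 0).
Result: proj_W(v) = (-15/7, 0, -5/7, -10/7).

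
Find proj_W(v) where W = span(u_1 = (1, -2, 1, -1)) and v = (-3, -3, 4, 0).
proj_W(v) = (1, -2, 1, -1)

Set up U = [u_1 | ... | u_1] ∈ R^(4×1). The projector onto W = col(U) is P = U (U^T U)^(-1) U^T.
Compute U^T U =
  [7],
and U^T v = (7).
Solve U^T U · c = U^T v for the coefficients: c = (1). The projection is proj_W(v) = U c.
Check: (v - proj_W(v)) · u_1 = 0  (should be 0).
Result: proj_W(v) = (1, -2, 1, -1).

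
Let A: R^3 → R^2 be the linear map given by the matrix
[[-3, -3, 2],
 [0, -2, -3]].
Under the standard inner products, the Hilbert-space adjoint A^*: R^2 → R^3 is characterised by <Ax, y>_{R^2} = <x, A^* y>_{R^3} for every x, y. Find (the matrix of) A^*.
A^* = A^T =
[[-3, 0],
 [-3, -2],
 [2, -3]]

For real matrices with standard dot products, the defining identity <Ax, y> = <x, A^* y> gives (Ax)^T y = x^T (A^*) y, i.e. x^T A^T y = x^T (A^*) y. Since this holds for all x, y, we must have A^* = A^T. Therefore
A^* =
[[-3, 0],
 [-3, -2],
 [2, -3]].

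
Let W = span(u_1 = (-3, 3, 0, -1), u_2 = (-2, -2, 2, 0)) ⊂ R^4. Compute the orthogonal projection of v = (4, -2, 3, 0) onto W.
proj_W(v) = (143/57, -181/57, 1/3, 18/19)

Set up U = [u_1 | ... | u_2] ∈ R^(4×2). The projector onto W = col(U) is P = U (U^T U)^(-1) U^T.
Compute U^T U =
  [19, 0]
  [0, 12],
and U^T v = (-18, 2).
Solve U^T U · c = U^T v for the coefficients: c = (-18/19, 1/6). The projection is proj_W(v) = U c.
Check: (v - proj_W(v)) · u_1 = 0  (should be 0).
Check: (v - proj_W(v)) · u_2 = 0  (should be 0).
Result: proj_W(v) = (143/57, -181/57, 1/3, 18/19).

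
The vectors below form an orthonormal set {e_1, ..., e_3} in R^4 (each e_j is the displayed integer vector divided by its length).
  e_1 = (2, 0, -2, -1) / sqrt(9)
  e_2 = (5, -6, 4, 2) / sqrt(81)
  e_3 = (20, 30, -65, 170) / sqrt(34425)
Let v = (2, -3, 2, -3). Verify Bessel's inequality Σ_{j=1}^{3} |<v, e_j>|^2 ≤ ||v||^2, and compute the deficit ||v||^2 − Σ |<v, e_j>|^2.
Σ |<v, e_j>|^2 = 441/17; ||v||^2 = 26; deficit = 1/17

Write each e_j = u_j / sqrt(<u_j, u_j>) where u_j is the displayed integer vector. Then <v, e_j> = <v, u_j> / sqrt(<u_j, u_j>), so |<v, e_j>|^2 = <v, u_j>^2 / <u_j, u_j>.
Coefficients: <v, e_1> = 3/sqrt(9), <v, e_2> = 30/sqrt(81), <v, e_3> = -690/sqrt(34425).
Square and sum: Σ |<v, e_j>|^2 = 441/17.
Compute ||v||^2 = v·v = 26.
Deficit = 26 − 441/17 = 1/17 ≥ 0, confirming Bessel's inequality. (The deficit equals ||v − Σ <v,e_j> e_j||^2, the squared distance from v to span{e_j}.)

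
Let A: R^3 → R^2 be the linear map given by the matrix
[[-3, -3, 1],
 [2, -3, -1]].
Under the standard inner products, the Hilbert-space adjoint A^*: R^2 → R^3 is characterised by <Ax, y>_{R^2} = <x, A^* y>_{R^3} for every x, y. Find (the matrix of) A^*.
A^* = A^T =
[[-3, 2],
 [-3, -3],
 [1, -1]]

For real matrices with standard dot products, the defining identity <Ax, y> = <x, A^* y> gives (Ax)^T y = x^T (A^*) y, i.e. x^T A^T y = x^T (A^*) y. Since this holds for all x, y, we must have A^* = A^T. Therefore
A^* =
[[-3, 2],
 [-3, -3],
 [1, -1]].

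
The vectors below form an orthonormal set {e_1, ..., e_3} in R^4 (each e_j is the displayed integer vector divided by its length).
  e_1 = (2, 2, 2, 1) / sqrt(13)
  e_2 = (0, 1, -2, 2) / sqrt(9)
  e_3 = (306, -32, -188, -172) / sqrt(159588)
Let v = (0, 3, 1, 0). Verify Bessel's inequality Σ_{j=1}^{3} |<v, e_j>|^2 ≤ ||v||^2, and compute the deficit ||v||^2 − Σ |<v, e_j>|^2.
Σ |<v, e_j>|^2 = 1889/341; ||v||^2 = 10; deficit = 1521/341

Write each e_j = u_j / sqrt(<u_j, u_j>) where u_j is the displayed integer vector. Then <v, e_j> = <v, u_j> / sqrt(<u_j, u_j>), so |<v, e_j>|^2 = <v, u_j>^2 / <u_j, u_j>.
Coefficients: <v, e_1> = 8/sqrt(13), <v, e_2> = 1/sqrt(9), <v, e_3> = -284/sqrt(159588).
Square and sum: Σ |<v, e_j>|^2 = 1889/341.
Compute ||v||^2 = v·v = 10.
Deficit = 10 − 1889/341 = 1521/341 ≥ 0, confirming Bessel's inequality. (The deficit equals ||v − Σ <v,e_j> e_j||^2, the squared distance from v to span{e_j}.)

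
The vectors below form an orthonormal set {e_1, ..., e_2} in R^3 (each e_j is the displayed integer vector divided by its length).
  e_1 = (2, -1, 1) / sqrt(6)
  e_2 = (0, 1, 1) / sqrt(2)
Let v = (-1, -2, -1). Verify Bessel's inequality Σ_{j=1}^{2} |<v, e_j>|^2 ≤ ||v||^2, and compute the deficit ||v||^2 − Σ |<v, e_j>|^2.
Σ |<v, e_j>|^2 = 14/3; ||v||^2 = 6; deficit = 4/3

Write each e_j = u_j / sqrt(<u_j, u_j>) where u_j is the displayed integer vector. Then <v, e_j> = <v, u_j> / sqrt(<u_j, u_j>), so |<v, e_j>|^2 = <v, u_j>^2 / <u_j, u_j>.
Coefficients: <v, e_1> = -1/sqrt(6), <v, e_2> = -3/sqrt(2).
Square and sum: Σ |<v, e_j>|^2 = 14/3.
Compute ||v||^2 = v·v = 6.
Deficit = 6 − 14/3 = 4/3 ≥ 0, confirming Bessel's inequality. (The deficit equals ||v − Σ <v,e_j> e_j||^2, the squared distance from v to span{e_j}.)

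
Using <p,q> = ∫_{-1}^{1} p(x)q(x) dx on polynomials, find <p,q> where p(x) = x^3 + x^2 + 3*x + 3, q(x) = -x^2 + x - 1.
<p,q> = -20/3

Expand the product: p(x)·q(x) = -x^5 - 3*x^3 - x^2 - 3.
∫_{-1}^{1} of each monomial x^k gives [2/(k+1) if k even, 0 if k odd]. Integrating term-by-term (or equivalently evaluating the antiderivative F(x) = -x^6/6 - 3*x^4/4 - x^3/3 - 3*x at the endpoints):
  F(1) − F(−1) = -17/4 − (29/12) = -20/3.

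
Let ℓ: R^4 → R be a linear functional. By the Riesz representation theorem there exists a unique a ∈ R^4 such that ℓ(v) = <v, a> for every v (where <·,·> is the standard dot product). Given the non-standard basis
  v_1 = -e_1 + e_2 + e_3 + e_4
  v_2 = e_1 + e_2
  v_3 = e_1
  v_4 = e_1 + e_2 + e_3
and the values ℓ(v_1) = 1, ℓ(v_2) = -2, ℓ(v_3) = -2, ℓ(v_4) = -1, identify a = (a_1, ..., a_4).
a = (-2, 0, 1, -2)

Write a = (a_1, ..., a_4) in the standard basis. For each basis vector v_i, ℓ(v_i) = <v_i, a> is a linear equation in the a_j's. Collect the n equations into a matrix system V a = ℓ, where row i of V is v_i (expressed in the standard basis). Since V is invertible (lower-triangular with 1s on the diagonal, up to permutation), solve by back-substitution:
  V =
[[-1, 1, 1, 1],
 [1, 1, 0, 0],
 [1, 0, 0, 0],
 [1, 1, 1, 0]]
  V a = (1, -2, -2, -1)
Solving gives a = (-2, 0, 1, -2).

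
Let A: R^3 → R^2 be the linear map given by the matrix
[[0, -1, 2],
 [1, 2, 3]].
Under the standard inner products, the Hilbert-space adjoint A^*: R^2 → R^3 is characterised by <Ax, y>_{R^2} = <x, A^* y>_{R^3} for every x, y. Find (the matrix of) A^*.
A^* = A^T =
[[0, 1],
 [-1, 2],
 [2, 3]]

For real matrices with standard dot products, the defining identity <Ax, y> = <x, A^* y> gives (Ax)^T y = x^T (A^*) y, i.e. x^T A^T y = x^T (A^*) y. Since this holds for all x, y, we must have A^* = A^T. Therefore
A^* =
[[0, 1],
 [-1, 2],
 [2, 3]].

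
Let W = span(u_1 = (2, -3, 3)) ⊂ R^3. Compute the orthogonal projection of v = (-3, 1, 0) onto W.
proj_W(v) = (-9/11, 27/22, -27/22)

Set up U = [u_1 | ... | u_1] ∈ R^(3×1). The projector onto W = col(U) is P = U (U^T U)^(-1) U^T.
Compute U^T U =
  [22],
and U^T v = (-9).
Solve U^T U · c = U^T v for the coefficients: c = (-9/22). The projection is proj_W(v) = U c.
Check: (v - proj_W(v)) · u_1 = 0  (should be 0).
Result: proj_W(v) = (-9/11, 27/22, -27/22).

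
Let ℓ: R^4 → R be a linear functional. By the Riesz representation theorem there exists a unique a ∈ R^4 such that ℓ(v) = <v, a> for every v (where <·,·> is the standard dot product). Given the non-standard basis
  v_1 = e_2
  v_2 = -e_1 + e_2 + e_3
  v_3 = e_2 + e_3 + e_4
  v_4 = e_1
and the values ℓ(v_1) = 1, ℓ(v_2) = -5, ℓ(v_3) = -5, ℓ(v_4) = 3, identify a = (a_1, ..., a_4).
a = (3, 1, -3, -3)

Write a = (a_1, ..., a_4) in the standard basis. For each basis vector v_i, ℓ(v_i) = <v_i, a> is a linear equation in the a_j's. Collect the n equations into a matrix system V a = ℓ, where row i of V is v_i (expressed in the standard basis). Since V is invertible (lower-triangular with 1s on the diagonal, up to permutation), solve by back-substitution:
  V =
[[0, 1, 0, 0],
 [-1, 1, 1, 0],
 [0, 1, 1, 1],
 [1, 0, 0, 0]]
  V a = (1, -5, -5, 3)
Solving gives a = (3, 1, -3, -3).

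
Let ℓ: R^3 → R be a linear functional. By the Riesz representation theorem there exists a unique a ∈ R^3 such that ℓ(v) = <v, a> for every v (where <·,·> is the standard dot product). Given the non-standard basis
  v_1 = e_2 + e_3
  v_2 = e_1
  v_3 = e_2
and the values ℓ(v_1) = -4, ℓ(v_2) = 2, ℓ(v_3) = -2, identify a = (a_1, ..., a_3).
a = (2, -2, -2)

Write a = (a_1, ..., a_3) in the standard basis. For each basis vector v_i, ℓ(v_i) = <v_i, a> is a linear equation in the a_j's. Collect the n equations into a matrix system V a = ℓ, where row i of V is v_i (expressed in the standard basis). Since V is invertible (lower-triangular with 1s on the diagonal, up to permutation), solve by back-substitution:
  V =
[[0, 1, 1],
 [1, 0, 0],
 [0, 1, 0]]
  V a = (-4, 2, -2)
Solving gives a = (2, -2, -2).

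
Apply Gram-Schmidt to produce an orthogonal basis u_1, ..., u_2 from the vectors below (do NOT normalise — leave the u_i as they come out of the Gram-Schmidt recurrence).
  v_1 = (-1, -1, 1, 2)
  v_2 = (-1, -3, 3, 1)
Orthogonal basis:
  u_1 = (-1, -1, 1, 2)
  u_2 = (2/7, -12/7, 12/7, -11/7)

Apply the Gram-Schmidt recurrence
  u_1 = v_1
  u_i = v_i − Σ_{j<i} ((v_i · u_j) / (u_j · u_j)) · u_j.

Step by step this gives:
  u_1 = (-1, -1, 1, 2)
  u_2 = (2/7, -12/7, 12/7, -11/7)

Orthogonality check:
  u_2 · u_1 = 0 (should be 0)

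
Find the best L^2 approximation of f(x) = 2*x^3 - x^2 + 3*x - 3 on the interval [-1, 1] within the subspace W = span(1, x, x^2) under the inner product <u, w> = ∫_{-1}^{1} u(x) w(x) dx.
g(x) = -x^2 + 21*x/5 - 3

The best approximation g ∈ W is the orthogonal projection of f onto W. Writing g = a_0 + a_1 x + a_2 x^2, the coefficients solve the normal equations G · a = b where
  G_{ij} = <φ_i, φ_j> and b_i = <f, φ_i>, with φ_0 = 1, φ_1 = x, φ_2 = x^2.
G =
  [2, 0, 2/3]
  [0, 2/3, 0]
  [2/3, 0, 2/5],
b = (-20/3, 14/5, -12/5).
Solving gives a_0 = -3, a_1 = 21/5, a_2 = -1, so
  g(x) = -x^2 + 21*x/5 - 3.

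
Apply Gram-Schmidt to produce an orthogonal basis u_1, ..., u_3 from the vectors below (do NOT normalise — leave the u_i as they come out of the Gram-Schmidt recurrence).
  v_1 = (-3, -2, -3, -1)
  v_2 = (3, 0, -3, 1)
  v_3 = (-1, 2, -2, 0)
Orthogonal basis:
  u_1 = (-3, -2, -3, -1)
  u_2 = (66/23, -2/23, -72/23, 22/23)
  u_3 = (-91/109, 267/109, -89/109, 6/109)

Apply the Gram-Schmidt recurrence
  u_1 = v_1
  u_i = v_i − Σ_{j<i} ((v_i · u_j) / (u_j · u_j)) · u_j.

Step by step this gives:
  u_1 = (-3, -2, -3, -1)
  u_2 = (66/23, -2/23, -72/23, 22/23)
  u_3 = (-91/109, 267/109, -89/109, 6/109)

Orthogonality check:
  u_2 · u_1 = 0 (should be 0)
  u_3 · u_1 = 0 (should be 0)
  u_3 · u_2 = 0 (should be 0)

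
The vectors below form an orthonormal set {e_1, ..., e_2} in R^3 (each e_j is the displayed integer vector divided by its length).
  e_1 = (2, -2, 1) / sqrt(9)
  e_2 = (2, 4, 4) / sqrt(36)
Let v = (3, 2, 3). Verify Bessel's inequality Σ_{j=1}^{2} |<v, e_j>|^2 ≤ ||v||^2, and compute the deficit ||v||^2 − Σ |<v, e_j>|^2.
Σ |<v, e_j>|^2 = 194/9; ||v||^2 = 22; deficit = 4/9

Write each e_j = u_j / sqrt(<u_j, u_j>) where u_j is the displayed integer vector. Then <v, e_j> = <v, u_j> / sqrt(<u_j, u_j>), so |<v, e_j>|^2 = <v, u_j>^2 / <u_j, u_j>.
Coefficients: <v, e_1> = 5/sqrt(9), <v, e_2> = 26/sqrt(36).
Square and sum: Σ |<v, e_j>|^2 = 194/9.
Compute ||v||^2 = v·v = 22.
Deficit = 22 − 194/9 = 4/9 ≥ 0, confirming Bessel's inequality. (The deficit equals ||v − Σ <v,e_j> e_j||^2, the squared distance from v to span{e_j}.)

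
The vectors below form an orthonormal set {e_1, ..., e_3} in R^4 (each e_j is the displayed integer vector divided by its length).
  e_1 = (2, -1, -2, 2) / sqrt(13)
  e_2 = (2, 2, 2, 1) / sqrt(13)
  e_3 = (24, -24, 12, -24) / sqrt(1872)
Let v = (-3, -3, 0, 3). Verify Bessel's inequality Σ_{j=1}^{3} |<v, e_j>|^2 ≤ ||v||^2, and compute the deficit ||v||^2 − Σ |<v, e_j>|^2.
Σ |<v, e_j>|^2 = 126/13; ||v||^2 = 27; deficit = 225/13

Write each e_j = u_j / sqrt(<u_j, u_j>) where u_j is the displayed integer vector. Then <v, e_j> = <v, u_j> / sqrt(<u_j, u_j>), so |<v, e_j>|^2 = <v, u_j>^2 / <u_j, u_j>.
Coefficients: <v, e_1> = 3/sqrt(13), <v, e_2> = -9/sqrt(13), <v, e_3> = -72/sqrt(1872).
Square and sum: Σ |<v, e_j>|^2 = 126/13.
Compute ||v||^2 = v·v = 27.
Deficit = 27 − 126/13 = 225/13 ≥ 0, confirming Bessel's inequality. (The deficit equals ||v − Σ <v,e_j> e_j||^2, the squared distance from v to span{e_j}.)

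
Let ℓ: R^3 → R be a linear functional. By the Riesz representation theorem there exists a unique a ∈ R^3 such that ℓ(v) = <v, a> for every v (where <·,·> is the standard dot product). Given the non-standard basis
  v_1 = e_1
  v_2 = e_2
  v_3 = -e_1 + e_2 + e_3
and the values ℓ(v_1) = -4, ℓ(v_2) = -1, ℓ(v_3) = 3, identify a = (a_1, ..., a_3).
a = (-4, -1, 0)

Write a = (a_1, ..., a_3) in the standard basis. For each basis vector v_i, ℓ(v_i) = <v_i, a> is a linear equation in the a_j's. Collect the n equations into a matrix system V a = ℓ, where row i of V is v_i (expressed in the standard basis). Since V is invertible (lower-triangular with 1s on the diagonal, up to permutation), solve by back-substitution:
  V =
[[1, 0, 0],
 [0, 1, 0],
 [-1, 1, 1]]
  V a = (-4, -1, 3)
Solving gives a = (-4, -1, 0).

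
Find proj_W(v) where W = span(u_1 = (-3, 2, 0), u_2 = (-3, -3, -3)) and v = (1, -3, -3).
proj_W(v) = (11/19, -69/19, -37/19)

Set up U = [u_1 | ... | u_2] ∈ R^(3×2). The projector onto W = col(U) is P = U (U^T U)^(-1) U^T.
Compute U^T U =
  [13, 3]
  [3, 27],
and U^T v = (-9, 15).
Solve U^T U · c = U^T v for the coefficients: c = (-16/19, 37/57). The projection is proj_W(v) = U c.
Check: (v - proj_W(v)) · u_1 = 0  (should be 0).
Check: (v - proj_W(v)) · u_2 = 0  (should be 0).
Result: proj_W(v) = (11/19, -69/19, -37/19).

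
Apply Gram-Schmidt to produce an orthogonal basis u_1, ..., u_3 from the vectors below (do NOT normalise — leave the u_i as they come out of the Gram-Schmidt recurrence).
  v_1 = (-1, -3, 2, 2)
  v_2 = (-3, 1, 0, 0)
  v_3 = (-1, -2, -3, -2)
Orthogonal basis:
  u_1 = (-1, -3, 2, 2)
  u_2 = (-3, 1, 0, 0)
  u_3 = (-13/15, -13/5, -8/3, -5/3)

Apply the Gram-Schmidt recurrence
  u_1 = v_1
  u_i = v_i − Σ_{j<i} ((v_i · u_j) / (u_j · u_j)) · u_j.

Step by step this gives:
  u_1 = (-1, -3, 2, 2)
  u_2 = (-3, 1, 0, 0)
  u_3 = (-13/15, -13/5, -8/3, -5/3)

Orthogonality check:
  u_2 · u_1 = 0 (should be 0)
  u_3 · u_1 = 0 (should be 0)
  u_3 · u_2 = 0 (should be 0)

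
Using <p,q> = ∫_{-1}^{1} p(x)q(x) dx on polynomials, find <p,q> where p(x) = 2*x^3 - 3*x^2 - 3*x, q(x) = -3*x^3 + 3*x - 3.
<p,q> = 30/7

Expand the product: p(x)·q(x) = -6*x^6 + 9*x^5 + 15*x^4 - 15*x^3 + 9*x.
∫_{-1}^{1} of each monomial x^k gives [2/(k+1) if k even, 0 if k odd]. Integrating term-by-term (or equivalently evaluating the antiderivative F(x) = -6*x^7/7 + 3*x^6/2 + 3*x^5 - 15*x^4/4 + 9*x^2/2 at the endpoints):
  F(1) − F(−1) = 123/28 − (3/28) = 30/7.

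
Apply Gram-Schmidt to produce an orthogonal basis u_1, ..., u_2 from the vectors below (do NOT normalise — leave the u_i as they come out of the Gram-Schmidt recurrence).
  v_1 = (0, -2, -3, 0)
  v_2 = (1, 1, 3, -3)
Orthogonal basis:
  u_1 = (0, -2, -3, 0)
  u_2 = (1, -9/13, 6/13, -3)

Apply the Gram-Schmidt recurrence
  u_1 = v_1
  u_i = v_i − Σ_{j<i} ((v_i · u_j) / (u_j · u_j)) · u_j.

Step by step this gives:
  u_1 = (0, -2, -3, 0)
  u_2 = (1, -9/13, 6/13, -3)

Orthogonality check:
  u_2 · u_1 = 0 (should be 0)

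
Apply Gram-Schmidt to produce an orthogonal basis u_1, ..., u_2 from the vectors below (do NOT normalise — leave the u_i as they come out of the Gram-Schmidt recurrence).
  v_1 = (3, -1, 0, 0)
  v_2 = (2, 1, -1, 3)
Orthogonal basis:
  u_1 = (3, -1, 0, 0)
  u_2 = (1/2, 3/2, -1, 3)

Apply the Gram-Schmidt recurrence
  u_1 = v_1
  u_i = v_i − Σ_{j<i} ((v_i · u_j) / (u_j · u_j)) · u_j.

Step by step this gives:
  u_1 = (3, -1, 0, 0)
  u_2 = (1/2, 3/2, -1, 3)

Orthogonality check:
  u_2 · u_1 = 0 (should be 0)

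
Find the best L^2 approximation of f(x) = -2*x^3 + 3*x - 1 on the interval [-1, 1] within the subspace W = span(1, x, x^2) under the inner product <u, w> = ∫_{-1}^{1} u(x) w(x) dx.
g(x) = 9*x/5 - 1

The best approximation g ∈ W is the orthogonal projection of f onto W. Writing g = a_0 + a_1 x + a_2 x^2, the coefficients solve the normal equations G · a = b where
  G_{ij} = <φ_i, φ_j> and b_i = <f, φ_i>, with φ_0 = 1, φ_1 = x, φ_2 = x^2.
G =
  [2, 0, 2/3]
  [0, 2/3, 0]
  [2/3, 0, 2/5],
b = (-2, 6/5, -2/3).
Solving gives a_0 = -1, a_1 = 9/5, a_2 = 0, so
  g(x) = 9*x/5 - 1.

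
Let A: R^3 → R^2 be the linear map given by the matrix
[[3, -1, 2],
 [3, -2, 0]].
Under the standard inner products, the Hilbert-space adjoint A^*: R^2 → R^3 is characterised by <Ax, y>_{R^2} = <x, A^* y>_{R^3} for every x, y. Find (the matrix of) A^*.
A^* = A^T =
[[3, 3],
 [-1, -2],
 [2, 0]]

For real matrices with standard dot products, the defining identity <Ax, y> = <x, A^* y> gives (Ax)^T y = x^T (A^*) y, i.e. x^T A^T y = x^T (A^*) y. Since this holds for all x, y, we must have A^* = A^T. Therefore
A^* =
[[3, 3],
 [-1, -2],
 [2, 0]].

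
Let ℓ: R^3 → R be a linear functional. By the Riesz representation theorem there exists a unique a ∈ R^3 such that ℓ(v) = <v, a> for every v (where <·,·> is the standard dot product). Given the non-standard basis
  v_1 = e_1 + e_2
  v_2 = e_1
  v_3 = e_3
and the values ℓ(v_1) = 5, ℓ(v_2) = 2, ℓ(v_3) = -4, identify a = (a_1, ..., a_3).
a = (2, 3, -4)

Write a = (a_1, ..., a_3) in the standard basis. For each basis vector v_i, ℓ(v_i) = <v_i, a> is a linear equation in the a_j's. Collect the n equations into a matrix system V a = ℓ, where row i of V is v_i (expressed in the standard basis). Since V is invertible (lower-triangular with 1s on the diagonal, up to permutation), solve by back-substitution:
  V =
[[1, 1, 0],
 [1, 0, 0],
 [0, 0, 1]]
  V a = (5, 2, -4)
Solving gives a = (2, 3, -4).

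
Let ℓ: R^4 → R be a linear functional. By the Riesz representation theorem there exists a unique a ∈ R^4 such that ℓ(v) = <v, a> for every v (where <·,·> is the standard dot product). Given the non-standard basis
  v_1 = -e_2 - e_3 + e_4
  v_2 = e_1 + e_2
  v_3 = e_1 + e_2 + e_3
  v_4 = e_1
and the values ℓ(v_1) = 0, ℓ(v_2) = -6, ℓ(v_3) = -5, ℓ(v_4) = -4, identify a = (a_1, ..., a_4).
a = (-4, -2, 1, -1)

Write a = (a_1, ..., a_4) in the standard basis. For each basis vector v_i, ℓ(v_i) = <v_i, a> is a linear equation in the a_j's. Collect the n equations into a matrix system V a = ℓ, where row i of V is v_i (expressed in the standard basis). Since V is invertible (lower-triangular with 1s on the diagonal, up to permutation), solve by back-substitution:
  V =
[[0, -1, -1, 1],
 [1, 1, 0, 0],
 [1, 1, 1, 0],
 [1, 0, 0, 0]]
  V a = (0, -6, -5, -4)
Solving gives a = (-4, -2, 1, -1).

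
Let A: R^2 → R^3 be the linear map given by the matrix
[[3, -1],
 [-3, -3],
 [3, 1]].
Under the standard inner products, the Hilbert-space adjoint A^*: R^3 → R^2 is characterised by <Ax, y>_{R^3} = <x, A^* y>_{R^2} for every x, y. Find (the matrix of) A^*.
A^* = A^T =
[[3, -3, 3],
 [-1, -3, 1]]

For real matrices with standard dot products, the defining identity <Ax, y> = <x, A^* y> gives (Ax)^T y = x^T (A^*) y, i.e. x^T A^T y = x^T (A^*) y. Since this holds for all x, y, we must have A^* = A^T. Therefore
A^* =
[[3, -3, 3],
 [-1, -3, 1]].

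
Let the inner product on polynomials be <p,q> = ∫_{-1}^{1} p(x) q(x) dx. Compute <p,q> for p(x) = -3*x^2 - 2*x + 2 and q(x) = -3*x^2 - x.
<p,q> = 14/15

Expand the product: p(x)·q(x) = 9*x^4 + 9*x^3 - 4*x^2 - 2*x.
∫_{-1}^{1} of each monomial x^k gives [2/(k+1) if k even, 0 if k odd]. Integrating term-by-term (or equivalently evaluating the antiderivative F(x) = 9*x^5/5 + 9*x^4/4 - 4*x^3/3 - x^2 at the endpoints):
  F(1) − F(−1) = 103/60 − (47/60) = 14/15.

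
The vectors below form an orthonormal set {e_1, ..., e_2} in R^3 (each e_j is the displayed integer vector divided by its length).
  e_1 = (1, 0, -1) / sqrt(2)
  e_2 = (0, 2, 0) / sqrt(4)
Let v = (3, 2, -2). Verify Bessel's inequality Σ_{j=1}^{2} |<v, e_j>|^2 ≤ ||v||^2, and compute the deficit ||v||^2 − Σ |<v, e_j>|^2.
Σ |<v, e_j>|^2 = 33/2; ||v||^2 = 17; deficit = 1/2

Write each e_j = u_j / sqrt(<u_j, u_j>) where u_j is the displayed integer vector. Then <v, e_j> = <v, u_j> / sqrt(<u_j, u_j>), so |<v, e_j>|^2 = <v, u_j>^2 / <u_j, u_j>.
Coefficients: <v, e_1> = 5/sqrt(2), <v, e_2> = 4/sqrt(4).
Square and sum: Σ |<v, e_j>|^2 = 33/2.
Compute ||v||^2 = v·v = 17.
Deficit = 17 − 33/2 = 1/2 ≥ 0, confirming Bessel's inequality. (The deficit equals ||v − Σ <v,e_j> e_j||^2, the squared distance from v to span{e_j}.)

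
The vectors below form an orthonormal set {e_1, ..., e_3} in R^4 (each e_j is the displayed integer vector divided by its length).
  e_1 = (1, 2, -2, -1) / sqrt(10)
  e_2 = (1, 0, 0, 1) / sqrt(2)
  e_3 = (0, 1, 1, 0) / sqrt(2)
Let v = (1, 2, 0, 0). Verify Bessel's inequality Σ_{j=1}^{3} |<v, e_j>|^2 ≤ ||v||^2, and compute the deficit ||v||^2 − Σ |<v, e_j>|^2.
Σ |<v, e_j>|^2 = 5; ||v||^2 = 5; deficit = 0

Write each e_j = u_j / sqrt(<u_j, u_j>) where u_j is the displayed integer vector. Then <v, e_j> = <v, u_j> / sqrt(<u_j, u_j>), so |<v, e_j>|^2 = <v, u_j>^2 / <u_j, u_j>.
Coefficients: <v, e_1> = 5/sqrt(10), <v, e_2> = 1/sqrt(2), <v, e_3> = 2/sqrt(2).
Square and sum: Σ |<v, e_j>|^2 = 5.
Compute ||v||^2 = v·v = 5.
Deficit = 5 − 5 = 0 ≥ 0, confirming Bessel's inequality. (The deficit equals ||v − Σ <v,e_j> e_j||^2, the squared distance from v to span{e_j}.)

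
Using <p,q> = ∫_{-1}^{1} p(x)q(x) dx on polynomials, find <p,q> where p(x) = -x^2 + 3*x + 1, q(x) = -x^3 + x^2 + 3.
<p,q> = 46/15

Expand the product: p(x)·q(x) = x^5 - 4*x^4 + 2*x^3 - 2*x^2 + 9*x + 3.
∫_{-1}^{1} of each monomial x^k gives [2/(k+1) if k even, 0 if k odd]. Integrating term-by-term (or equivalently evaluating the antiderivative F(x) = x^6/6 - 4*x^5/5 + x^4/2 - 2*x^3/3 + 9*x^2/2 + 3*x at the endpoints):
  F(1) − F(−1) = 67/10 − (109/30) = 46/15.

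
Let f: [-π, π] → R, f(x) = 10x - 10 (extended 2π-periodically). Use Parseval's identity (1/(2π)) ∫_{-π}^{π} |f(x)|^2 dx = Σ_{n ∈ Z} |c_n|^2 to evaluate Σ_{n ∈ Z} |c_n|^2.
Σ |c_n|^2 = 100π^2/3 + 100

Expand and integrate term by term over [-π, π]:
  ∫ (10x)^2 dx = 100·(2π^3/3); ∫ 2·10·(-10)·x dx = 0 (odd integrand); ∫ (-10)^2 dx = 100·2π.
So (1/(2π)) ∫_{-π}^{π} (10x - 10)^2 dx = 100π^2/3 + 100 = 100π^2/3 + 100.
Parseval ⇒ Σ |c_n|^2 = 100π^2/3 + 100.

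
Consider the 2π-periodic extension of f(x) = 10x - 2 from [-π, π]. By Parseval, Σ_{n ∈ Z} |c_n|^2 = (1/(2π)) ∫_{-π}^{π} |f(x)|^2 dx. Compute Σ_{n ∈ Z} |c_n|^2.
Σ |c_n|^2 = 100π^2/3 + 4

Expand and integrate term by term over [-π, π]:
  ∫ (10x)^2 dx = 100·(2π^3/3); ∫ 2·10·(-2)·x dx = 0 (odd integrand); ∫ (-2)^2 dx = 4·2π.
So (1/(2π)) ∫_{-π}^{π} (10x - 2)^2 dx = 100π^2/3 + 4 = 100π^2/3 + 4.
Parseval ⇒ Σ |c_n|^2 = 100π^2/3 + 4.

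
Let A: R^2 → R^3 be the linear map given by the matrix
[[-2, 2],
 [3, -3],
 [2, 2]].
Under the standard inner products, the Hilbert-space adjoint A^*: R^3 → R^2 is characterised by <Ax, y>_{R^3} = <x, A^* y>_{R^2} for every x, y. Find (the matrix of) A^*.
A^* = A^T =
[[-2, 3, 2],
 [2, -3, 2]]

For real matrices with standard dot products, the defining identity <Ax, y> = <x, A^* y> gives (Ax)^T y = x^T (A^*) y, i.e. x^T A^T y = x^T (A^*) y. Since this holds for all x, y, we must have A^* = A^T. Therefore
A^* =
[[-2, 3, 2],
 [2, -3, 2]].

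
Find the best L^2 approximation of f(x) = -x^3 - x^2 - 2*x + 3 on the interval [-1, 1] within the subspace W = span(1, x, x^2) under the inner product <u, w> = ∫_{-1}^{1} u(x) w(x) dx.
g(x) = -x^2 - 13*x/5 + 3

The best approximation g ∈ W is the orthogonal projection of f onto W. Writing g = a_0 + a_1 x + a_2 x^2, the coefficients solve the normal equations G · a = b where
  G_{ij} = <φ_i, φ_j> and b_i = <f, φ_i>, with φ_0 = 1, φ_1 = x, φ_2 = x^2.
G =
  [2, 0, 2/3]
  [0, 2/3, 0]
  [2/3, 0, 2/5],
b = (16/3, -26/15, 8/5).
Solving gives a_0 = 3, a_1 = -13/5, a_2 = -1, so
  g(x) = -x^2 - 13*x/5 + 3.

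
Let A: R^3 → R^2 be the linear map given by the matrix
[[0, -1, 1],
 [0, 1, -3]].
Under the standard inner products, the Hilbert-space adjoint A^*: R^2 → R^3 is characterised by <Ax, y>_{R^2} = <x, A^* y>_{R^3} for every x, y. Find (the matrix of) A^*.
A^* = A^T =
[[0, 0],
 [-1, 1],
 [1, -3]]

For real matrices with standard dot products, the defining identity <Ax, y> = <x, A^* y> gives (Ax)^T y = x^T (A^*) y, i.e. x^T A^T y = x^T (A^*) y. Since this holds for all x, y, we must have A^* = A^T. Therefore
A^* =
[[0, 0],
 [-1, 1],
 [1, -3]].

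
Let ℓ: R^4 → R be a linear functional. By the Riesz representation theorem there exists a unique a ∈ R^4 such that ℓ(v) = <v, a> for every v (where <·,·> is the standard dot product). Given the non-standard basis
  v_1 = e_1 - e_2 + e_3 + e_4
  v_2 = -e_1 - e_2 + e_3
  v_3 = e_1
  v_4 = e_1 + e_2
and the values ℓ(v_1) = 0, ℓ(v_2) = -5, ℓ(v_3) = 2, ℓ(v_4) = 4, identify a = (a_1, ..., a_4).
a = (2, 2, -1, 1)

Write a = (a_1, ..., a_4) in the standard basis. For each basis vector v_i, ℓ(v_i) = <v_i, a> is a linear equation in the a_j's. Collect the n equations into a matrix system V a = ℓ, where row i of V is v_i (expressed in the standard basis). Since V is invertible (lower-triangular with 1s on the diagonal, up to permutation), solve by back-substitution:
  V =
[[1, -1, 1, 1],
 [-1, -1, 1, 0],
 [1, 0, 0, 0],
 [1, 1, 0, 0]]
  V a = (0, -5, 2, 4)
Solving gives a = (2, 2, -1, 1).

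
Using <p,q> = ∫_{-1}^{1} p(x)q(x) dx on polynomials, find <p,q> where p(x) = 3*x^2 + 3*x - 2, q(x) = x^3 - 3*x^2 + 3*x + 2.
<p,q> = 18/5

Expand the product: p(x)·q(x) = 3*x^5 - 6*x^4 - 2*x^3 + 21*x^2 - 4.
∫_{-1}^{1} of each monomial x^k gives [2/(k+1) if k even, 0 if k odd]. Integrating term-by-term (or equivalently evaluating the antiderivative F(x) = x^6/2 - 6*x^5/5 - x^4/2 + 7*x^3 - 4*x at the endpoints):
  F(1) − F(−1) = 9/5 − (-9/5) = 18/5.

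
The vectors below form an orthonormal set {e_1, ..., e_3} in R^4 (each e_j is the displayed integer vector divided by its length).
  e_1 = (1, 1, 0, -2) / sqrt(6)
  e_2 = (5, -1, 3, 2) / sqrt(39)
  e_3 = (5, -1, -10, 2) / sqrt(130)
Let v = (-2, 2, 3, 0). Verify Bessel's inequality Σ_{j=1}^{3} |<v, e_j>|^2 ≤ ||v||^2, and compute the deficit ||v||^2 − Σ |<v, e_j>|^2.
Σ |<v, e_j>|^2 = 69/5; ||v||^2 = 17; deficit = 16/5

Write each e_j = u_j / sqrt(<u_j, u_j>) where u_j is the displayed integer vector. Then <v, e_j> = <v, u_j> / sqrt(<u_j, u_j>), so |<v, e_j>|^2 = <v, u_j>^2 / <u_j, u_j>.
Coefficients: <v, e_1> = 0/sqrt(6), <v, e_2> = -3/sqrt(39), <v, e_3> = -42/sqrt(130).
Square and sum: Σ |<v, e_j>|^2 = 69/5.
Compute ||v||^2 = v·v = 17.
Deficit = 17 − 69/5 = 16/5 ≥ 0, confirming Bessel's inequality. (The deficit equals ||v − Σ <v,e_j> e_j||^2, the squared distance from v to span{e_j}.)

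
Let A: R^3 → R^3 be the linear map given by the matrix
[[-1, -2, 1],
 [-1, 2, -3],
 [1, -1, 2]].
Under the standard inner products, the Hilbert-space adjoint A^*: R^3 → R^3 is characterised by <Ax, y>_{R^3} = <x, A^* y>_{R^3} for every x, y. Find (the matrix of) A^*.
A^* = A^T =
[[-1, -1, 1],
 [-2, 2, -1],
 [1, -3, 2]]

For real matrices with standard dot products, the defining identity <Ax, y> = <x, A^* y> gives (Ax)^T y = x^T (A^*) y, i.e. x^T A^T y = x^T (A^*) y. Since this holds for all x, y, we must have A^* = A^T. Therefore
A^* =
[[-1, -1, 1],
 [-2, 2, -1],
 [1, -3, 2]].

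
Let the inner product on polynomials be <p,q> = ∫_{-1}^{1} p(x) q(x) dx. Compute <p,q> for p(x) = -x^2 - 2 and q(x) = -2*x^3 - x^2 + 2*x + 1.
<p,q> = -44/15

Expand the product: p(x)·q(x) = 2*x^5 + x^4 + 2*x^3 + x^2 - 4*x - 2.
∫_{-1}^{1} of each monomial x^k gives [2/(k+1) if k even, 0 if k odd]. Integrating term-by-term (or equivalently evaluating the antiderivative F(x) = x^6/3 + x^5/5 + x^4/2 + x^3/3 - 2*x^2 - 2*x at the endpoints):
  F(1) − F(−1) = -79/30 − (3/10) = -44/15.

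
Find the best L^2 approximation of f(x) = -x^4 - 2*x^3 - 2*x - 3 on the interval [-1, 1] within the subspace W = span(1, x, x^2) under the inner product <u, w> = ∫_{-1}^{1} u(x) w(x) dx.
g(x) = -6*x^2/7 - 16*x/5 - 102/35

The best approximation g ∈ W is the orthogonal projection of f onto W. Writing g = a_0 + a_1 x + a_2 x^2, the coefficients solve the normal equations G · a = b where
  G_{ij} = <φ_i, φ_j> and b_i = <f, φ_i>, with φ_0 = 1, φ_1 = x, φ_2 = x^2.
G =
  [2, 0, 2/3]
  [0, 2/3, 0]
  [2/3, 0, 2/5],
b = (-32/5, -32/15, -16/7).
Solving gives a_0 = -102/35, a_1 = -16/5, a_2 = -6/7, so
  g(x) = -6*x^2/7 - 16*x/5 - 102/35.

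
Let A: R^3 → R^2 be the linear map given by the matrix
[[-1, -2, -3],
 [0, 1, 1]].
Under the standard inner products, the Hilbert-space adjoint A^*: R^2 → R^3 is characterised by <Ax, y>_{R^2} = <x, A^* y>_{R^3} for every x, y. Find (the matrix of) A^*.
A^* = A^T =
[[-1, 0],
 [-2, 1],
 [-3, 1]]

For real matrices with standard dot products, the defining identity <Ax, y> = <x, A^* y> gives (Ax)^T y = x^T (A^*) y, i.e. x^T A^T y = x^T (A^*) y. Since this holds for all x, y, we must have A^* = A^T. Therefore
A^* =
[[-1, 0],
 [-2, 1],
 [-3, 1]].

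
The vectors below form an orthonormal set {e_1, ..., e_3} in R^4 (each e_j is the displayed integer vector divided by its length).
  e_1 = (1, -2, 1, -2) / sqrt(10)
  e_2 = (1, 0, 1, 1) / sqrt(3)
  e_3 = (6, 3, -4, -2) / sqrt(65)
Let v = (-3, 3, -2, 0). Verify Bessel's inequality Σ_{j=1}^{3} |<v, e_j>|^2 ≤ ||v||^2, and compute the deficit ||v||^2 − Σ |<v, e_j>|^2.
Σ |<v, e_j>|^2 = 1595/78; ||v||^2 = 22; deficit = 121/78

Write each e_j = u_j / sqrt(<u_j, u_j>) where u_j is the displayed integer vector. Then <v, e_j> = <v, u_j> / sqrt(<u_j, u_j>), so |<v, e_j>|^2 = <v, u_j>^2 / <u_j, u_j>.
Coefficients: <v, e_1> = -11/sqrt(10), <v, e_2> = -5/sqrt(3), <v, e_3> = -1/sqrt(65).
Square and sum: Σ |<v, e_j>|^2 = 1595/78.
Compute ||v||^2 = v·v = 22.
Deficit = 22 − 1595/78 = 121/78 ≥ 0, confirming Bessel's inequality. (The deficit equals ||v − Σ <v,e_j> e_j||^2, the squared distance from v to span{e_j}.)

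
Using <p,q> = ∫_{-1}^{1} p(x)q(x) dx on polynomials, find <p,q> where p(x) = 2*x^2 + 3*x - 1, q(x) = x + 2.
<p,q> = 2/3

Expand the product: p(x)·q(x) = 2*x^3 + 7*x^2 + 5*x - 2.
∫_{-1}^{1} of each monomial x^k gives [2/(k+1) if k even, 0 if k odd]. Integrating term-by-term (or equivalently evaluating the antiderivative F(x) = x^4/2 + 7*x^3/3 + 5*x^2/2 - 2*x at the endpoints):
  F(1) − F(−1) = 10/3 − (8/3) = 2/3.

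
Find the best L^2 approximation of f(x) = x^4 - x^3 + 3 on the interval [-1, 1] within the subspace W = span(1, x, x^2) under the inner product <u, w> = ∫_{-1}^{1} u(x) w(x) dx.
g(x) = 6*x^2/7 - 3*x/5 + 102/35

The best approximation g ∈ W is the orthogonal projection of f onto W. Writing g = a_0 + a_1 x + a_2 x^2, the coefficients solve the normal equations G · a = b where
  G_{ij} = <φ_i, φ_j> and b_i = <f, φ_i>, with φ_0 = 1, φ_1 = x, φ_2 = x^2.
G =
  [2, 0, 2/3]
  [0, 2/3, 0]
  [2/3, 0, 2/5],
b = (32/5, -2/5, 16/7).
Solving gives a_0 = 102/35, a_1 = -3/5, a_2 = 6/7, so
  g(x) = 6*x^2/7 - 3*x/5 + 102/35.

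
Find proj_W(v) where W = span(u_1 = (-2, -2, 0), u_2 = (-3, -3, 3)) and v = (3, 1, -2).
proj_W(v) = (2, 2, -2)

Set up U = [u_1 | ... | u_2] ∈ R^(3×2). The projector onto W = col(U) is P = U (U^T U)^(-1) U^T.
Compute U^T U =
  [8, 12]
  [12, 27],
and U^T v = (-8, -18).
Solve U^T U · c = U^T v for the coefficients: c = (0, -2/3). The projection is proj_W(v) = U c.
Check: (v - proj_W(v)) · u_1 = 0  (should be 0).
Check: (v - proj_W(v)) · u_2 = 0  (should be 0).
Result: proj_W(v) = (2, 2, -2).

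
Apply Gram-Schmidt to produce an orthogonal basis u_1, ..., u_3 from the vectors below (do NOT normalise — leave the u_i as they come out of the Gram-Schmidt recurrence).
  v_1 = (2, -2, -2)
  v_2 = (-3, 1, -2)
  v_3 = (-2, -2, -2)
Orthogonal basis:
  u_1 = (2, -2, -2)
  u_2 = (-7/3, 1/3, -8/3)
  u_3 = (-18/19, -30/19, 12/19)

Apply the Gram-Schmidt recurrence
  u_1 = v_1
  u_i = v_i − Σ_{j<i} ((v_i · u_j) / (u_j · u_j)) · u_j.

Step by step this gives:
  u_1 = (2, -2, -2)
  u_2 = (-7/3, 1/3, -8/3)
  u_3 = (-18/19, -30/19, 12/19)

Orthogonality check:
  u_2 · u_1 = 0 (should be 0)
  u_3 · u_1 = 0 (should be 0)
  u_3 · u_2 = 0 (should be 0)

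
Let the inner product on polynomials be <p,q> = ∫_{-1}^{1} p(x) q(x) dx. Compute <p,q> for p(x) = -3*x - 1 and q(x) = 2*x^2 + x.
<p,q> = -10/3

Expand the product: p(x)·q(x) = -6*x^3 - 5*x^2 - x.
∫_{-1}^{1} of each monomial x^k gives [2/(k+1) if k even, 0 if k odd]. Integrating term-by-term (or equivalently evaluating the antiderivative F(x) = -3*x^4/2 - 5*x^3/3 - x^2/2 at the endpoints):
  F(1) − F(−1) = -11/3 − (-1/3) = -10/3.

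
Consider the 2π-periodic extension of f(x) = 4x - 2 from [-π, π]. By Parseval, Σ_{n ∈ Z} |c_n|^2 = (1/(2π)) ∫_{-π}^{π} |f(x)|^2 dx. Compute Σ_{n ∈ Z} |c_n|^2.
Σ |c_n|^2 = 16π^2/3 + 4

Expand and integrate term by term over [-π, π]:
  ∫ (4x)^2 dx = 16·(2π^3/3); ∫ 2·4·(-2)·x dx = 0 (odd integrand); ∫ (-2)^2 dx = 4·2π.
So (1/(2π)) ∫_{-π}^{π} (4x - 2)^2 dx = 16π^2/3 + 4 = 16π^2/3 + 4.
Parseval ⇒ Σ |c_n|^2 = 16π^2/3 + 4.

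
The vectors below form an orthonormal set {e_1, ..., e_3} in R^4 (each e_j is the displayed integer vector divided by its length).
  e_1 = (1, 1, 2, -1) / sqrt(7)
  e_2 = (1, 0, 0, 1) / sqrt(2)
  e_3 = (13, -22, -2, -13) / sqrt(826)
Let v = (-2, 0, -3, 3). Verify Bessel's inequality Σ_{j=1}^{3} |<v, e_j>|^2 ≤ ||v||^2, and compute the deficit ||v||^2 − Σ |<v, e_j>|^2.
Σ |<v, e_j>|^2 = 22; ||v||^2 = 22; deficit = 0

Write each e_j = u_j / sqrt(<u_j, u_j>) where u_j is the displayed integer vector. Then <v, e_j> = <v, u_j> / sqrt(<u_j, u_j>), so |<v, e_j>|^2 = <v, u_j>^2 / <u_j, u_j>.
Coefficients: <v, e_1> = -11/sqrt(7), <v, e_2> = 1/sqrt(2), <v, e_3> = -59/sqrt(826).
Square and sum: Σ |<v, e_j>|^2 = 22.
Compute ||v||^2 = v·v = 22.
Deficit = 22 − 22 = 0 ≥ 0, confirming Bessel's inequality. (The deficit equals ||v − Σ <v,e_j> e_j||^2, the squared distance from v to span{e_j}.)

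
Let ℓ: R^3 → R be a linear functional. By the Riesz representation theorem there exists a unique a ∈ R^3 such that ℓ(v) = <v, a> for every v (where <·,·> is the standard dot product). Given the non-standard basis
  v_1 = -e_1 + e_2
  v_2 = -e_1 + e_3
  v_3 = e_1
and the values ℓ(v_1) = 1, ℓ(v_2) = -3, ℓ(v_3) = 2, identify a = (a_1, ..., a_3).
a = (2, 3, -1)

Write a = (a_1, ..., a_3) in the standard basis. For each basis vector v_i, ℓ(v_i) = <v_i, a> is a linear equation in the a_j's. Collect the n equations into a matrix system V a = ℓ, where row i of V is v_i (expressed in the standard basis). Since V is invertible (lower-triangular with 1s on the diagonal, up to permutation), solve by back-substitution:
  V =
[[-1, 1, 0],
 [-1, 0, 1],
 [1, 0, 0]]
  V a = (1, -3, 2)
Solving gives a = (2, 3, -1).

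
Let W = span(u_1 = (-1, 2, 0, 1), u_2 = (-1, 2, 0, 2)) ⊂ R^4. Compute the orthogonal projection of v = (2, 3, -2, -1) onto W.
proj_W(v) = (-4/5, 8/5, 0, -1)

Set up U = [u_1 | ... | u_2] ∈ R^(4×2). The projector onto W = col(U) is P = U (U^T U)^(-1) U^T.
Compute U^T U =
  [6, 7]
  [7, 9],
and U^T v = (3, 2).
Solve U^T U · c = U^T v for the coefficients: c = (13/5, -9/5). The projection is proj_W(v) = U c.
Check: (v - proj_W(v)) · u_1 = 0  (should be 0).
Check: (v - proj_W(v)) · u_2 = 0  (should be 0).
Result: proj_W(v) = (-4/5, 8/5, 0, -1).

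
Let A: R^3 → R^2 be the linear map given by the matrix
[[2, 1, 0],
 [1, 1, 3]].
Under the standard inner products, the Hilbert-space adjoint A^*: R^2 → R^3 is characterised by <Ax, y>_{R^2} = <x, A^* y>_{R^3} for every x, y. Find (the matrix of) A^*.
A^* = A^T =
[[2, 1],
 [1, 1],
 [0, 3]]

For real matrices with standard dot products, the defining identity <Ax, y> = <x, A^* y> gives (Ax)^T y = x^T (A^*) y, i.e. x^T A^T y = x^T (A^*) y. Since this holds for all x, y, we must have A^* = A^T. Therefore
A^* =
[[2, 1],
 [1, 1],
 [0, 3]].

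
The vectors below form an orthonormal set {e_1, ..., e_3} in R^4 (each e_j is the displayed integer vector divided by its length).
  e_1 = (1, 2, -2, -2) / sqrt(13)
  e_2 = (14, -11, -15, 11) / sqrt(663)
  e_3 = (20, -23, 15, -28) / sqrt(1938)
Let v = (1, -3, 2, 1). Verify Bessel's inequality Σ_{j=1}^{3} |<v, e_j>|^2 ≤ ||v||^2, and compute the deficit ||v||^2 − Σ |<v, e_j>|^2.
Σ |<v, e_j>|^2 = 561/38; ||v||^2 = 15; deficit = 9/38

Write each e_j = u_j / sqrt(<u_j, u_j>) where u_j is the displayed integer vector. Then <v, e_j> = <v, u_j> / sqrt(<u_j, u_j>), so |<v, e_j>|^2 = <v, u_j>^2 / <u_j, u_j>.
Coefficients: <v, e_1> = -11/sqrt(13), <v, e_2> = 28/sqrt(663), <v, e_3> = 91/sqrt(1938).
Square and sum: Σ |<v, e_j>|^2 = 561/38.
Compute ||v||^2 = v·v = 15.
Deficit = 15 − 561/38 = 9/38 ≥ 0, confirming Bessel's inequality. (The deficit equals ||v − Σ <v,e_j> e_j||^2, the squared distance from v to span{e_j}.)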